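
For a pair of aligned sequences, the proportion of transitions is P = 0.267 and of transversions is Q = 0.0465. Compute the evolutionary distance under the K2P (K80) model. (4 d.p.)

0.4587

Under the Kimura two-parameter model, d = −½ ln(1 − 2P − Q) − ¼ ln(1 − 2Q).
1 − 2P − Q = 0.4195, giving −½ ln(0.4195) = 0.434346.
1 − 2Q = 0.907, giving −¼ ln(0.907) = 0.024403.
d = 0.434346 + 0.024403 = 0.458749.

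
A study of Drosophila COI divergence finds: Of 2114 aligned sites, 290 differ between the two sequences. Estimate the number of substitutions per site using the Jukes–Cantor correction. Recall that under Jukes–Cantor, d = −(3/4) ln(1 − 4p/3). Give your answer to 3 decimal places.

p = 290/2114 ≈ 0.137181.
d = −(3/4) ln(1 − 4p/3) = −0.75 ln(1 − 0.182908) = −0.75 ln(0.817092)
  = −0.75 × (-0.202004) = 0.151503 substitutions/site.

0.152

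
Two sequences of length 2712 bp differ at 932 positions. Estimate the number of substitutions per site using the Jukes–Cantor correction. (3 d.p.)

p = 932/2712 ≈ 0.343658.
d = −(3/4) ln(1 − 4p/3) = −0.75 ln(1 − 0.458211) = −0.75 ln(0.541789)
  = −0.75 × (-0.612879) = 0.459659 substitutions/site.

0.460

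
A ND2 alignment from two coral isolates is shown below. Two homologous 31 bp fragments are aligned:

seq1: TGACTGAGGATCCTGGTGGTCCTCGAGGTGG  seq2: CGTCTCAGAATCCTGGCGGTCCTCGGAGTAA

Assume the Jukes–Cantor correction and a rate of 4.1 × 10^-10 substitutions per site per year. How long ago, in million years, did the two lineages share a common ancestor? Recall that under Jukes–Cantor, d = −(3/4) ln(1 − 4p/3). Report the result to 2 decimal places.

The sequences differ at 9 of 31 sites (1, 3, 6, 9, 17, 26, 27, 30, 31), so p = 9/31 ≈ 0.290323.
d = −(3/4) ln(1 − 4p/3) = −0.75 ln(1 − 0.387097) = −0.75 ln(0.612903)
  = −0.75 × (-0.489549) = 0.367162 substitutions/site.
Under a molecular clock d = 2μt, so t = d/(2μ) = 0.367162 / (2 × 4.1 × 10^-10) = 447.76 million years.

447.76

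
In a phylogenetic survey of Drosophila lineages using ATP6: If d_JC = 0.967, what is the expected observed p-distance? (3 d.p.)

0.543

p = (3/4)(1 − e^(−4d/3)) = 0.75 × (1 − e^(-1.289333)) = 0.75 × (1 − 0.275454) = 0.543410.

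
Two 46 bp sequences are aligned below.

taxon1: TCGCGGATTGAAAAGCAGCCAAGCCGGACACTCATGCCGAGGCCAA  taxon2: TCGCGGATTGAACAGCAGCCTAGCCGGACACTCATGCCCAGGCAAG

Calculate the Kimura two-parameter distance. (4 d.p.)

Of 46 sites, 1 differences are transitions and 4 are transversions, so P = 1/46 ≈ 0.021739 and Q = 4/46 ≈ 0.086957.
Under the Kimura two-parameter model, d = −½ ln(1 − 2P − Q) − ¼ ln(1 − 2Q).
1 − 2P − Q = 0.869565, giving −½ ln(0.869565) = 0.069881.
1 − 2Q = 0.826086, giving −¼ ln(0.826086) = 0.047764.
d = 0.069881 + 0.047764 = 0.117645.

0.1176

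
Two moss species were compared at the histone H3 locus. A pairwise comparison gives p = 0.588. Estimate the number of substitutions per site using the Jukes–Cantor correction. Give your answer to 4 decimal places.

1.1494

d = −(3/4) ln(1 − 4p/3) = −0.75 ln(1 − 0.784) = −0.75 ln(0.216)
  = −0.75 × (-1.532477) = 1.149358 substitutions/site.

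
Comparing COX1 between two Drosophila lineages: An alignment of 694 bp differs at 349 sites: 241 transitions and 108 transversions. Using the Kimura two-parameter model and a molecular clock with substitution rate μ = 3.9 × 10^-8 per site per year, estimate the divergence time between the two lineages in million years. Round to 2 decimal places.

13.36

P = 241/694 ≈ 0.347262 and Q = 108/694 ≈ 0.15562.
Under the Kimura two-parameter model, d = −½ ln(1 − 2P − Q) − ¼ ln(1 − 2Q).
1 − 2P − Q = 0.149856, giving −½ ln(0.149856) = 0.949040.
1 − 2Q = 0.68876, giving −¼ ln(0.68876) = 0.093216.
d = 0.949040 + 0.093216 = 1.042256.
Under a molecular clock d = 2μt, so t = d/(2μ) = 1.042256 / (2 × 3.9 × 10^-8) = 13.36 million years.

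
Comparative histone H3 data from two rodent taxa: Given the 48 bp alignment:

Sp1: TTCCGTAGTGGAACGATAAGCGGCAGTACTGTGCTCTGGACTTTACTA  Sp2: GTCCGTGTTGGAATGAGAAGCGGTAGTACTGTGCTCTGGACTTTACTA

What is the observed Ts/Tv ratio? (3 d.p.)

Transitions are A↔G and C↔T; transversions are all other mismatches.
Transitions: 3. Transversions: 3.
R = 3/3 = 1.000.

1.000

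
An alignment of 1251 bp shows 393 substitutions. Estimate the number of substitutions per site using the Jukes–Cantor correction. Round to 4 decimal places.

p = 393/1251 ≈ 0.314149.
d = −(3/4) ln(1 − 4p/3) = −0.75 ln(1 − 0.418865) = −0.75 ln(0.581135)
  = −0.75 × (-0.542772) = 0.407079 substitutions/site.

0.4071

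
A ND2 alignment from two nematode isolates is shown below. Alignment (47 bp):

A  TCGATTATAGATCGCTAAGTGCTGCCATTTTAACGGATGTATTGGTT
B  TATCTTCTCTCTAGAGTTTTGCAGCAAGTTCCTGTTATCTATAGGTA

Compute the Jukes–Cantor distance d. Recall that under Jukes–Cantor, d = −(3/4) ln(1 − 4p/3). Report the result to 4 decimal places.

0.9264

The sequences differ at 25 of 47 sites, so p = 25/47 ≈ 0.531915.
d = −(3/4) ln(1 − 4p/3) = −0.75 ln(1 − 0.70922) = −0.75 ln(0.29078)
  = −0.75 × (-1.235188) = 0.926391 substitutions/site.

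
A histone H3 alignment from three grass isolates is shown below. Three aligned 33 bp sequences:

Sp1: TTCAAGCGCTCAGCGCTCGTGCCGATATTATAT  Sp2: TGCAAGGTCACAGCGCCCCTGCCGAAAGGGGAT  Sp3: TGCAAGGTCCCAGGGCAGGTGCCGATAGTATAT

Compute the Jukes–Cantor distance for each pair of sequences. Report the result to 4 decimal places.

d(Sp1,Sp2) = 0.4408, d(Sp1,Sp3) = 0.2928, d(Sp2,Sp3) = 0.3390

Sp1–Sp2: 11/33 sites differ → p ≈ 0.333333, d = −0.75 ln(1 − 0.444444) = 0.440839 ≈ 0.4408.
Sp1–Sp3: 8/33 sites differ → p ≈ 0.242424, d = −0.75 ln(1 − 0.323232) = 0.292820 ≈ 0.2928.
Sp2–Sp3: 9/33 sites differ → p ≈ 0.272727, d = −0.75 ln(1 − 0.363636) = 0.338988 ≈ 0.3390.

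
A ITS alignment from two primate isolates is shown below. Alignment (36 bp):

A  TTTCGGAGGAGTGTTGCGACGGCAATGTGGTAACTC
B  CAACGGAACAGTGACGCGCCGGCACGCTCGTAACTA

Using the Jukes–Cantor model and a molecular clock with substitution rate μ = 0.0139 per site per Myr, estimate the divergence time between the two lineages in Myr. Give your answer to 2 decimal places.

17.72

The sequences differ at 13 of 36 sites, so p = 13/36 ≈ 0.361111.
d = −(3/4) ln(1 − 4p/3) = −0.75 ln(1 − 0.481481) = −0.75 ln(0.518519)
  = −0.75 × (-0.656779) = 0.492584 substitutions/site.
Under a molecular clock d = 2μt, so t = d/(2μ) = 0.492584 / (2 × 0.0139) = 17.72 Myr.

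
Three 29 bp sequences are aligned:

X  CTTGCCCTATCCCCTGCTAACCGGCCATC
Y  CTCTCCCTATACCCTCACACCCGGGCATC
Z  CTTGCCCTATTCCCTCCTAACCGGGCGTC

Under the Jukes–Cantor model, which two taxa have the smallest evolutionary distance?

X and Z

X–Y: 8/29 differ, p = 0.276, d = 0.344.
X–Z: 4/29 differ, p = 0.138, d = 0.152.
Y–Z: 7/29 differ, p = 0.241, d = 0.291.
The smallest distance is between X and Z.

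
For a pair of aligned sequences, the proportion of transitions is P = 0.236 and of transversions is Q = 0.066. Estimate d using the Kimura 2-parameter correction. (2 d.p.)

0.42

Under the Kimura two-parameter model, d = −½ ln(1 − 2P − Q) − ¼ ln(1 − 2Q).
1 − 2P − Q = 0.462, giving −½ ln(0.462) = 0.386095.
1 − 2Q = 0.868, giving −¼ ln(0.868) = 0.035391.
d = 0.386095 + 0.035391 = 0.421486.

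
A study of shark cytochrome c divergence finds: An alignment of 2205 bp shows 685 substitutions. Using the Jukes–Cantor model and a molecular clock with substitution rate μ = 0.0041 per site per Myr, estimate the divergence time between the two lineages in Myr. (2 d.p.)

p = 685/2205 ≈ 0.310658.
d = −(3/4) ln(1 − 4p/3) = −0.75 ln(1 − 0.414211) = −0.75 ln(0.585789)
  = −0.75 × (-0.534796) = 0.401097 substitutions/site.
Under a molecular clock d = 2μt, so t = d/(2μ) = 0.401097 / (2 × 0.0041) = 48.91 Myr.

48.91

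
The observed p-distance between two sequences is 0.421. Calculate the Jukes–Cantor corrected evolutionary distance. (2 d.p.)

0.62

d = −(3/4) ln(1 − 4p/3) = −0.75 ln(1 − 0.561333) = −0.75 ln(0.438667)
  = −0.75 × (-0.824015) = 0.618011 substitutions/site.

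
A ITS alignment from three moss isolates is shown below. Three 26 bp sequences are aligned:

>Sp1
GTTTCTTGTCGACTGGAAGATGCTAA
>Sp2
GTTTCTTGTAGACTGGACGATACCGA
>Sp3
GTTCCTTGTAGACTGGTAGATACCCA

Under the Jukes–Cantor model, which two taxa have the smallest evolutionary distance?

Sp2 and Sp3

Sp1–Sp2: 5/26 differ, p = 0.192, d = 0.222.
Sp1–Sp3: 6/26 differ, p = 0.231, d = 0.276.
Sp2–Sp3: 4/26 differ, p = 0.154, d = 0.172.
The smallest distance is between Sp2 and Sp3.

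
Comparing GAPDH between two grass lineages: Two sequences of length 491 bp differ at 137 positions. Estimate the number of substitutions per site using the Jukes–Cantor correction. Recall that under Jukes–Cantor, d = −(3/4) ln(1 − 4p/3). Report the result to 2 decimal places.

p = 137/491 ≈ 0.279022.
d = −(3/4) ln(1 − 4p/3) = −0.75 ln(1 − 0.372029) = −0.75 ln(0.627971)
  = −0.75 × (-0.465261) = 0.348946 substitutions/site.

0.35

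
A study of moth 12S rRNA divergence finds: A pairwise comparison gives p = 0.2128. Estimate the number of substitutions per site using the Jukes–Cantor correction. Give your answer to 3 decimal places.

d = −(3/4) ln(1 − 4p/3) = −0.75 ln(1 − 0.283733) = −0.75 ln(0.716267)
  = −0.75 × (-0.333702) = 0.250277 substitutions/site.

0.250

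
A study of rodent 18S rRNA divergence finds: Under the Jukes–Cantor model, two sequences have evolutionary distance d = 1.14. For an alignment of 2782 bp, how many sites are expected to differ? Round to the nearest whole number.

1630

Invert JC69: p = (3/4)(1 − e^(−4d/3)) = 0.75 × (1 − e^(-1.52)) = 0.75 × (1 − 0.218712) = 0.585966.
Expected differing sites = pL ≈ 0.585966 × 2782 = 1630.157412 ≈ 1630.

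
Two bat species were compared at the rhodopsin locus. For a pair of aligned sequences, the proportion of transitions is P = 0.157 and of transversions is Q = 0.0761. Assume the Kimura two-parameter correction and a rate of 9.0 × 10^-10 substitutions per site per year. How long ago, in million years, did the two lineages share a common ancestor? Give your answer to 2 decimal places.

Under the Kimura two-parameter model, d = −½ ln(1 − 2P − Q) − ¼ ln(1 − 2Q).
1 − 2P − Q = 0.6099, giving −½ ln(0.6099) = 0.247230.
1 − 2Q = 0.8478, giving −¼ ln(0.8478) = 0.041278.
d = 0.247230 + 0.041278 = 0.288508.
Under a molecular clock d = 2μt, so t = d/(2μ) = 0.288508 / (2 × 9.0 × 10^-10) = 160.28 million years.

160.28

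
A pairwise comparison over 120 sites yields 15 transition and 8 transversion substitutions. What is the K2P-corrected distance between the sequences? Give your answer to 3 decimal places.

0.226

P = 15/120 = 0.125 and Q = 8/120 ≈ 0.066667.
Under the Kimura two-parameter model, d = −½ ln(1 − 2P − Q) − ¼ ln(1 − 2Q).
1 − 2P − Q = 0.683333, giving −½ ln(0.683333) = 0.190386.
1 − 2Q = 0.866666, giving −¼ ln(0.866666) = 0.035775.
d = 0.190386 + 0.035775 = 0.226161.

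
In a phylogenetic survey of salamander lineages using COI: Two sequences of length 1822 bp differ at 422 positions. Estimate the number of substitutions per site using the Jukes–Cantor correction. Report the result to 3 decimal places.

0.277

p = 422/1822 ≈ 0.231614.
d = −(3/4) ln(1 − 4p/3) = −0.75 ln(1 − 0.308819) = −0.75 ln(0.691181)
  = −0.75 × (-0.369354) = 0.277016 substitutions/site.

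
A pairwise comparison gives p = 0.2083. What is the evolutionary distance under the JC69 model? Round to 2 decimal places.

d = −(3/4) ln(1 − 4p/3) = −0.75 ln(1 − 0.277733) = −0.75 ln(0.722267)
  = −0.75 × (-0.325360) = 0.244020 substitutions/site.

0.24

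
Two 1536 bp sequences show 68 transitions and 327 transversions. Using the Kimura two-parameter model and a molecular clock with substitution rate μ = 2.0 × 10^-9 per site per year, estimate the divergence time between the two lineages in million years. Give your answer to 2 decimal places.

P = 68/1536 ≈ 0.044271 and Q = 327/1536 ≈ 0.212891.
Under the Kimura two-parameter model, d = −½ ln(1 − 2P − Q) − ¼ ln(1 − 2Q).
1 − 2P − Q = 0.698567, giving −½ ln(0.698567) = 0.179362.
1 − 2Q = 0.574218, giving −¼ ln(0.574218) = 0.138687.
d = 0.179362 + 0.138687 = 0.318049.
Under a molecular clock d = 2μt, so t = d/(2μ) = 0.318049 / (2 × 2.0 × 10^-9) = 79.51 million years.

79.51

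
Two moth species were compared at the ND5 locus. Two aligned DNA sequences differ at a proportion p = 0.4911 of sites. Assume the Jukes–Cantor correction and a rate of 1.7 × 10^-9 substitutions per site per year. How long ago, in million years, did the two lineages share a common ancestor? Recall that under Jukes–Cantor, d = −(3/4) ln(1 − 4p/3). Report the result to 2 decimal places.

d = −(3/4) ln(1 − 4p/3) = −0.75 ln(1 − 0.6548) = −0.75 ln(0.3452)
  = −0.75 × (-1.063631) = 0.797723 substitutions/site.
Under a molecular clock d = 2μt, so t = d/(2μ) = 0.797723 / (2 × 1.7 × 10^-9) = 234.62 million years.

234.62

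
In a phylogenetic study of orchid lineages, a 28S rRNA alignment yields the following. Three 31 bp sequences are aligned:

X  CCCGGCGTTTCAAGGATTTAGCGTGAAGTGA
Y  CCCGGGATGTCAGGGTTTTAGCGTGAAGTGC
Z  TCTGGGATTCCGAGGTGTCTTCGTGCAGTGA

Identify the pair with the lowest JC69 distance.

X and Y

X–Y: 6/31 differ, p = 0.194, d = 0.224.
X–Z: 12/31 differ, p = 0.387, d = 0.544.
Y–Z: 12/31 differ, p = 0.387, d = 0.544.
The smallest distance is between X and Y.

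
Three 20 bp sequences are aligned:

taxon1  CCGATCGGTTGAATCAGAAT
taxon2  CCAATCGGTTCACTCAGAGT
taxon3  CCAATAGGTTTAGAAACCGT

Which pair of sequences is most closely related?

taxon1–taxon2: 4/20 differ, p = 0.200, d = 0.233.
taxon1–taxon3: 9/20 differ, p = 0.450, d = 0.687.
taxon2–taxon3: 7/20 differ, p = 0.350, d = 0.471.
The smallest distance is between taxon1 and taxon2.

taxon1 and taxon2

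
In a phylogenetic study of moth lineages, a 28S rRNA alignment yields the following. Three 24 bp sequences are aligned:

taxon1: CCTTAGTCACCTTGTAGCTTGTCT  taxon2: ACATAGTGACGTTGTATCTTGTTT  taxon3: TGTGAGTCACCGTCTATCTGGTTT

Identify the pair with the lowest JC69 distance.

taxon1–taxon2: 6/24 differ, p = 0.250, d = 0.304.
taxon1–taxon3: 8/24 differ, p = 0.333, d = 0.441.
taxon2–taxon3: 9/24 differ, p = 0.375, d = 0.520.
The smallest distance is between taxon1 and taxon2.

taxon1 and taxon2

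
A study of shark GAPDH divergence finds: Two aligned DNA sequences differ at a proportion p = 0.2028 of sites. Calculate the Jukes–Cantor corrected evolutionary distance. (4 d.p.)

0.2364

d = −(3/4) ln(1 − 4p/3) = −0.75 ln(1 − 0.2704) = −0.75 ln(0.7296)
  = −0.75 × (-0.315259) = 0.236444 substitutions/site.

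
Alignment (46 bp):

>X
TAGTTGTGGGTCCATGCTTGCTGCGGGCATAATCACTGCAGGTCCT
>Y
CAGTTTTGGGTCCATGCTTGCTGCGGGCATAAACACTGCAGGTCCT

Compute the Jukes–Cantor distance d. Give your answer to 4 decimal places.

0.0682

The sequences differ at 3 of 46 sites (1, 6, 33), so p = 3/46 ≈ 0.065217.
d = −(3/4) ln(1 − 4p/3) = −0.75 ln(1 − 0.086956) = −0.75 ln(0.913044)
  = −0.75 × (-0.090971) = 0.068228 substitutions/site.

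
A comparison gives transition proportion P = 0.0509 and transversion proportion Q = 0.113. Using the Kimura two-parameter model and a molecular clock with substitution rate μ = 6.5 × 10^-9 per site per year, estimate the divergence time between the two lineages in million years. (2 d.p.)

Under the Kimura two-parameter model, d = −½ ln(1 − 2P − Q) − ¼ ln(1 − 2Q).
1 − 2P − Q = 0.7852, giving −½ ln(0.7852) = 0.120908.
1 − 2Q = 0.774, giving −¼ ln(0.774) = 0.064046.
d = 0.120908 + 0.064046 = 0.184954.
Under a molecular clock d = 2μt, so t = d/(2μ) = 0.184954 / (2 × 6.5 × 10^-9) = 14.23 million years.

14.23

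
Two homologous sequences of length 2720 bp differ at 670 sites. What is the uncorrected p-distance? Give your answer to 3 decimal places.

0.246

p = 670/2720 = 0.246323… ≈ 0.246 (to 3 d.p.).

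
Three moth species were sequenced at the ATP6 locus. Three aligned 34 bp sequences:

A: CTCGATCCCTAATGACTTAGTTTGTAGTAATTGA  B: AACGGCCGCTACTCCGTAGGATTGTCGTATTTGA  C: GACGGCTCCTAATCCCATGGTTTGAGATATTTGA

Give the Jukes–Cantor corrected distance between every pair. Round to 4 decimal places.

d(A,B) = 0.5972, d(A,C) = 0.5347, d(B,C) = 0.4234

A–B: 14/34 sites differ → p ≈ 0.411765, d = −0.75 ln(1 − 0.54902) = 0.597249 ≈ 0.5972.
A–C: 13/34 sites differ → p ≈ 0.382353, d = −0.75 ln(1 − 0.509804) = 0.534712 ≈ 0.5347.
B–C: 11/34 sites differ → p ≈ 0.323529, d = −0.75 ln(1 − 0.431372) = 0.423397 ≈ 0.4234.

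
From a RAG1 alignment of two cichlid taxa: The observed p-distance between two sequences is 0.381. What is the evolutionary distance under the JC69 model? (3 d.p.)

0.532

d = −(3/4) ln(1 − 4p/3) = −0.75 ln(1 − 0.508) = −0.75 ln(0.492)
  = −0.75 × (-0.709277) = 0.531958 substitutions/site.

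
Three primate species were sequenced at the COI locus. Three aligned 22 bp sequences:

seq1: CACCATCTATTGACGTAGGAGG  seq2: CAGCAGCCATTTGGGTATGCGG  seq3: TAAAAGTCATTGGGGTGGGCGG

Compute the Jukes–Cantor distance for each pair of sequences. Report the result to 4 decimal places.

seq1–seq2: 8/22 sites differ → p ≈ 0.363636, d = −0.75 ln(1 − 0.484848) = 0.497470 ≈ 0.4975.
seq1–seq3: 10/22 sites differ → p ≈ 0.454545, d = −0.75 ln(1 − 0.60606) = 0.698667 ≈ 0.6987.
seq2–seq3: 7/22 sites differ → p ≈ 0.318182, d = −0.75 ln(1 − 0.424243) = 0.414052 ≈ 0.4141.

d(seq1,seq2) = 0.4975, d(seq1,seq3) = 0.6987, d(seq2,seq3) = 0.4141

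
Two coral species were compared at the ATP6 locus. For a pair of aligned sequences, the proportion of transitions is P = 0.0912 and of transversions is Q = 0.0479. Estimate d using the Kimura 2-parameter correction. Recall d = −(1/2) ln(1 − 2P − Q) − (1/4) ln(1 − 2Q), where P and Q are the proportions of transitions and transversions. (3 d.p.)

Under the Kimura two-parameter model, d = −½ ln(1 − 2P − Q) − ¼ ln(1 − 2Q).
1 − 2P − Q = 0.7697, giving −½ ln(0.7697) = 0.130877.
1 − 2Q = 0.9042, giving −¼ ln(0.9042) = 0.025176.
d = 0.130877 + 0.025176 = 0.156053.

0.156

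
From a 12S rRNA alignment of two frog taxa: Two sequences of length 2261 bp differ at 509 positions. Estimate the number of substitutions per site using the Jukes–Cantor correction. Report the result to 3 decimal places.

p = 509/2261 ≈ 0.225122.
d = −(3/4) ln(1 − 4p/3) = −0.75 ln(1 − 0.300163) = −0.75 ln(0.699837)
  = −0.75 × (-0.356908) = 0.267681 substitutions/site.

0.268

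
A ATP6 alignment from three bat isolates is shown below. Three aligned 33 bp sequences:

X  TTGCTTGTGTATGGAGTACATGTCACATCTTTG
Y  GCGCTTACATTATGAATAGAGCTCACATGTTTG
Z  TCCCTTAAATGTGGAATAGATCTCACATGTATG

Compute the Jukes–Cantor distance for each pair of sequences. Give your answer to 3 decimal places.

d(X,Y) = 0.559, d(X,Z) = 0.441, d(Y,Z) = 0.293

X–Y: 13/33 sites differ → p ≈ 0.393939, d = −0.75 ln(1 − 0.525252) = 0.558728 ≈ 0.559.
X–Z: 11/33 sites differ → p ≈ 0.333333, d = −0.75 ln(1 − 0.444444) = 0.440839 ≈ 0.441.
Y–Z: 8/33 sites differ → p ≈ 0.242424, d = −0.75 ln(1 − 0.323232) = 0.292820 ≈ 0.293.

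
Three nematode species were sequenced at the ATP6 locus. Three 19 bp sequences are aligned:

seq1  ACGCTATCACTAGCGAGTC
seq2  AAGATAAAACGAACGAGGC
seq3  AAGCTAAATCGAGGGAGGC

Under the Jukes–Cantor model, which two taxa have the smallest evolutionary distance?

seq1–seq2: 7/19 differ, p = 0.368, d = 0.507.
seq1–seq3: 7/19 differ, p = 0.368, d = 0.507.
seq2–seq3: 4/19 differ, p = 0.211, d = 0.247.
The smallest distance is between seq2 and seq3.

seq2 and seq3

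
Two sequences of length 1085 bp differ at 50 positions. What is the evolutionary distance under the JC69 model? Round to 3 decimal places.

p = 50/1085 ≈ 0.046083.
d = −(3/4) ln(1 − 4p/3) = −0.75 ln(1 − 0.061444) = −0.75 ln(0.938556)
  = −0.75 × (-0.063413) = 0.047560 substitutions/site.

0.048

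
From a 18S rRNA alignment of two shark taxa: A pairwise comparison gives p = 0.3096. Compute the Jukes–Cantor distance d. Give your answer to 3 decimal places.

d = −(3/4) ln(1 − 4p/3) = −0.75 ln(1 − 0.4128) = −0.75 ln(0.5872)
  = −0.75 × (-0.532390) = 0.399293 substitutions/site.

0.399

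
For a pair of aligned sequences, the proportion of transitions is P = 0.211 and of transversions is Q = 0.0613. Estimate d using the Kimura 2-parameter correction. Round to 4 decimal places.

0.3628

Under the Kimura two-parameter model, d = −½ ln(1 − 2P − Q) − ¼ ln(1 − 2Q).
1 − 2P − Q = 0.5167, giving −½ ln(0.5167) = 0.330146.
1 − 2Q = 0.8774, giving −¼ ln(0.8774) = 0.032698.
d = 0.330146 + 0.032698 = 0.362844.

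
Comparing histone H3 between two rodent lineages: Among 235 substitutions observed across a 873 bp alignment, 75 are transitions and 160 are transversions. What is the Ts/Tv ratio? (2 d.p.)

R = 75/160 = 0.46875 ≈ 0.47 (to 2 d.p.).

0.47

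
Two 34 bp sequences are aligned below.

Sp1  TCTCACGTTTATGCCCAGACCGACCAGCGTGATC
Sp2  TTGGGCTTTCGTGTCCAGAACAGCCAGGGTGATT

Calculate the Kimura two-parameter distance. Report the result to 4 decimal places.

Of 34 sites, 8 differences are transitions and 5 are transversions, so P = 8/34 ≈ 0.235294 and Q = 5/34 ≈ 0.147059.
Under the Kimura two-parameter model, d = −½ ln(1 − 2P − Q) − ¼ ln(1 − 2Q).
1 − 2P − Q = 0.382353, giving −½ ln(0.382353) = 0.480706.
1 − 2Q = 0.705882, giving −¼ ln(0.705882) = 0.087077.
d = 0.480706 + 0.087077 = 0.567783.

0.5678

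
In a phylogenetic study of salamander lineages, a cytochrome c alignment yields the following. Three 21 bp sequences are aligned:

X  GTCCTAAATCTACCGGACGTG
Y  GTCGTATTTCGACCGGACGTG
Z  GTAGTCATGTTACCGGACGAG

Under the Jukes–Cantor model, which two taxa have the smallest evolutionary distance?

X–Y: 4/21 differ, p = 0.190, d = 0.220.
X–Z: 7/21 differ, p = 0.333, d = 0.441.
Y–Z: 7/21 differ, p = 0.333, d = 0.441.
The smallest distance is between X and Y.

X and Y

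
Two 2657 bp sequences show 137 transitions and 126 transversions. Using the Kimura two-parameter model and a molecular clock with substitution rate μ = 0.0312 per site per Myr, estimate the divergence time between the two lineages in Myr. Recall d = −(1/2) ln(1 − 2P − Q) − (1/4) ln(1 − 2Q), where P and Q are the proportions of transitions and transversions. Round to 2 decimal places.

1.71

P = 137/2657 ≈ 0.051562 and Q = 126/2657 ≈ 0.047422.
Under the Kimura two-parameter model, d = −½ ln(1 − 2P − Q) − ¼ ln(1 − 2Q).
1 − 2P − Q = 0.849454, giving −½ ln(0.849454) = 0.081581.
1 − 2Q = 0.905156, giving −¼ ln(0.905156) = 0.024912.
d = 0.081581 + 0.024912 = 0.106493.
Under a molecular clock d = 2μt, so t = d/(2μ) = 0.106493 / (2 × 0.0312) = 1.71 Myr.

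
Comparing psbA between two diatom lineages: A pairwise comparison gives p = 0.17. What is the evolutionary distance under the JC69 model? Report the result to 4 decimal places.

d = −(3/4) ln(1 − 4p/3) = −0.75 ln(1 − 0.226667) = −0.75 ln(0.773333)
  = −0.75 × (-0.257046) = 0.192785 substitutions/site.

0.1928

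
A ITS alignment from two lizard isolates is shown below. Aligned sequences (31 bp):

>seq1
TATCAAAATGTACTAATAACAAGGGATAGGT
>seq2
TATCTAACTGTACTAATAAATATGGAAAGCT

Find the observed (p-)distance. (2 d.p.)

The sequences differ at 7 of 31 positions (sites 5, 8, 20, 21, 23, 27, 30).
p = 7/31 = 0.225806… ≈ 0.23 (to 2 d.p.).

0.23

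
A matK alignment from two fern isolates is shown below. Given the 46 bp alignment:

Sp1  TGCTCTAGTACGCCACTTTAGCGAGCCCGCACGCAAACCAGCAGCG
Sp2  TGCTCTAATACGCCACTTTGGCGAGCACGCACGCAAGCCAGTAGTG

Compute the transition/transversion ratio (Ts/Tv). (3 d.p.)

Transitions are A↔G and C↔T; transversions are all other mismatches.
Transitions: 5. Transversions: 1.
R = 5/1 = 5.000.

5.000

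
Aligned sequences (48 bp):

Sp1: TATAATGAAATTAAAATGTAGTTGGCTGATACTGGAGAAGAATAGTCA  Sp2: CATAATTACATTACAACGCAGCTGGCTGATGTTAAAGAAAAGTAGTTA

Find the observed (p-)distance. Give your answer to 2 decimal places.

The sequences differ at 14 of 48 positions.
p = 14/48 = 0.291666… ≈ 0.29 (to 2 d.p.).

0.29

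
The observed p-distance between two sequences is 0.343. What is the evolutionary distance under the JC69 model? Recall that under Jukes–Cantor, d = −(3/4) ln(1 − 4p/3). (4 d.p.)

0.4584

d = −(3/4) ln(1 − 4p/3) = −0.75 ln(1 − 0.457333) = −0.75 ln(0.542667)
  = −0.75 × (-0.611259) = 0.458444 substitutions/site.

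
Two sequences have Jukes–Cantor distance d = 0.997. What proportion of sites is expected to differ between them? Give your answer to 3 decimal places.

0.552

p = (3/4)(1 − e^(−4d/3)) = 0.75 × (1 − e^(-1.329333)) = 0.75 × (1 − 0.264654) = 0.551510.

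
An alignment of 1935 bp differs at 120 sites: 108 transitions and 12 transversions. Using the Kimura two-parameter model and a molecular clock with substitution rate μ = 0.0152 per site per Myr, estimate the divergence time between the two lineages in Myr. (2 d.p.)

2.16

P = 108/1935 ≈ 0.055814 and Q = 12/1935 ≈ 0.006202.
Under the Kimura two-parameter model, d = −½ ln(1 − 2P − Q) − ¼ ln(1 − 2Q).
1 − 2P − Q = 0.88217, giving −½ ln(0.88217) = 0.062685.
1 − 2Q = 0.987596, giving −¼ ln(0.987596) = 0.003120.
d = 0.062685 + 0.003120 = 0.065805.
Under a molecular clock d = 2μt, so t = d/(2μ) = 0.065805 / (2 × 0.0152) = 2.16 Myr.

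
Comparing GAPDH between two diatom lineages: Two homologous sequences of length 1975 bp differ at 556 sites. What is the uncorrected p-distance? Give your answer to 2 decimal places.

0.28

p = 556/1975 = 0.281518… ≈ 0.28 (to 2 d.p.).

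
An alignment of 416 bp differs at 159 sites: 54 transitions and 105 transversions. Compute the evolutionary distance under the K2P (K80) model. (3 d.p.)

0.534

P = 54/416 ≈ 0.129808 and Q = 105/416 ≈ 0.252404.
Under the Kimura two-parameter model, d = −½ ln(1 − 2P − Q) − ¼ ln(1 − 2Q).
1 − 2P − Q = 0.48798, giving −½ ln(0.48798) = 0.358740.
1 − 2Q = 0.495192, giving −¼ ln(0.495192) = 0.175702.
d = 0.358740 + 0.175702 = 0.534442.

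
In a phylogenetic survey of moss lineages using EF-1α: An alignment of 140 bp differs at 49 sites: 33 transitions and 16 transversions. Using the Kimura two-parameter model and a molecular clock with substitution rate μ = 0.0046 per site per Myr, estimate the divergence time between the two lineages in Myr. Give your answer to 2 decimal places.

54.94

P = 33/140 ≈ 0.235714 and Q = 16/140 ≈ 0.114286.
Under the Kimura two-parameter model, d = −½ ln(1 − 2P − Q) − ¼ ln(1 − 2Q).
1 − 2P − Q = 0.414286, giving −½ ln(0.414286) = 0.440599.
1 − 2Q = 0.771428, giving −¼ ln(0.771428) = 0.064878.
d = 0.440599 + 0.064878 = 0.505477.
Under a molecular clock d = 2μt, so t = d/(2μ) = 0.505477 / (2 × 0.0046) = 54.94 Myr.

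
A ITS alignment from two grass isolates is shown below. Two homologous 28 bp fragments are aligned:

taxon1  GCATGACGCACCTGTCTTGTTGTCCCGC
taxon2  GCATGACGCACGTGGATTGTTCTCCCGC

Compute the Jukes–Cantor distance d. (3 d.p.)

0.158

The sequences differ at 4 of 28 sites (12, 15, 16, 22), so p = 4/28 ≈ 0.142857.
d = −(3/4) ln(1 − 4p/3) = −0.75 ln(1 − 0.190476) = −0.75 ln(0.809524)
  = −0.75 × (-0.211309) = 0.158482 substitutions/site.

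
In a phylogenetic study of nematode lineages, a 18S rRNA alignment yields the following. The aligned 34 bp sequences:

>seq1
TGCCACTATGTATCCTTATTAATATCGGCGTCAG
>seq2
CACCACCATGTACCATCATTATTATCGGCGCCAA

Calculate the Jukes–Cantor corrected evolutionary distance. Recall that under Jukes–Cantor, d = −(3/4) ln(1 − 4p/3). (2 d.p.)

0.33

The sequences differ at 9 of 34 sites (1, 2, 7, 13, 15, 17, 22, 31, 34), so p = 9/34 ≈ 0.264706.
d = −(3/4) ln(1 − 4p/3) = −0.75 ln(1 − 0.352941) = −0.75 ln(0.647059)
  = −0.75 × (-0.435318) = 0.326489 substitutions/site.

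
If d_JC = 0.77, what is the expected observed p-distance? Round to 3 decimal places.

0.481

p = (3/4)(1 − e^(−4d/3)) = 0.75 × (1 − e^(-1.026667)) = 0.75 × (1 − 0.358199) = 0.481351.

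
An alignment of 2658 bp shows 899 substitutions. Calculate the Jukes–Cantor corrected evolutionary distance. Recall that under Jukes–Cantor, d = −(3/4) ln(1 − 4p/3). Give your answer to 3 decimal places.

0.450

p = 899/2658 ≈ 0.338224.
d = −(3/4) ln(1 − 4p/3) = −0.75 ln(1 − 0.450965) = −0.75 ln(0.549035)
  = −0.75 × (-0.599593) = 0.449695 substitutions/site.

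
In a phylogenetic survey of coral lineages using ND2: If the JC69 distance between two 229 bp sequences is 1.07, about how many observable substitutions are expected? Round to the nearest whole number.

131

Invert JC69: p = (3/4)(1 − e^(−4d/3)) = 0.75 × (1 − e^(-1.426667)) = 0.75 × (1 − 0.240108) = 0.569919.
Expected differing sites = pL ≈ 0.569919 × 229 = 130.511451 ≈ 131.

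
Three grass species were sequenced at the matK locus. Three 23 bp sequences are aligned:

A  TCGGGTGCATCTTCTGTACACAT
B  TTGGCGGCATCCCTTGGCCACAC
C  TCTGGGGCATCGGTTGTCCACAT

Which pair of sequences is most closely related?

A–B: 9/23 differ, p = 0.391, d = 0.553.
A–C: 6/23 differ, p = 0.261, d = 0.321.
B–C: 7/23 differ, p = 0.304, d = 0.390.
The smallest distance is between A and C.

A and C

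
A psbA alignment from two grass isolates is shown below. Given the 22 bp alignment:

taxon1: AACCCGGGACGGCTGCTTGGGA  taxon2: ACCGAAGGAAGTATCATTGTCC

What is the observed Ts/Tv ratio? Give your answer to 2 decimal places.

0.09

Transitions are A↔G and C↔T; transversions are all other mismatches.
Transitions: 1. Transversions: 11.
R = 1/11 = 0.090909… ≈ 0.09 (to 2 d.p.).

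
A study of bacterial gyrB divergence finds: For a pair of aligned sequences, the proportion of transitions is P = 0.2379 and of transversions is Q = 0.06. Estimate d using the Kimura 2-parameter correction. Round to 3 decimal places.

Under the Kimura two-parameter model, d = −½ ln(1 − 2P − Q) − ¼ ln(1 − 2Q).
1 − 2P − Q = 0.4642, giving −½ ln(0.4642) = 0.383720.
1 − 2Q = 0.88, giving −¼ ln(0.88) = 0.031958.
d = 0.383720 + 0.031958 = 0.415678.

0.416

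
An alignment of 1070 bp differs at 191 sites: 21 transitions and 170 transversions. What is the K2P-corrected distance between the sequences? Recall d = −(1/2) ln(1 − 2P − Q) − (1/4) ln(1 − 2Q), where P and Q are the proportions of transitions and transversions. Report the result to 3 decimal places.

0.206

P = 21/1070 ≈ 0.019626 and Q = 170/1070 ≈ 0.158879.
Under the Kimura two-parameter model, d = −½ ln(1 − 2P − Q) − ¼ ln(1 − 2Q).
1 − 2P − Q = 0.801869, giving −½ ln(0.801869) = 0.110405.
1 − 2Q = 0.682242, giving −¼ ln(0.682242) = 0.095593.
d = 0.110405 + 0.095593 = 0.205998.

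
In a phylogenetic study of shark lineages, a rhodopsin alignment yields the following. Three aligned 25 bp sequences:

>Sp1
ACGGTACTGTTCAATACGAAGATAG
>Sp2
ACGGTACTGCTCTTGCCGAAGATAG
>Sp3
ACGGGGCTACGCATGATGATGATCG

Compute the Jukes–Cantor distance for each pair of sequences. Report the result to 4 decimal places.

d(Sp1,Sp2) = 0.2326, d(Sp1,Sp3) = 0.5716, d(Sp2,Sp3) = 0.4904

Sp1–Sp2: 5/25 sites differ → p = 0.2, d = −0.75 ln(1 − 0.266667) = 0.232617 ≈ 0.2326.
Sp1–Sp3: 10/25 sites differ → p = 0.4, d = −0.75 ln(1 − 0.533333) = 0.571605 ≈ 0.5716.
Sp2–Sp3: 9/25 sites differ → p = 0.36, d = −0.75 ln(1 − 0.48) = 0.490445 ≈ 0.4904.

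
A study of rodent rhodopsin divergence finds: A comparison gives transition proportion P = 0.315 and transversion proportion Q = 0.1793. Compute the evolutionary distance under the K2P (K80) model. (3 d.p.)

Under the Kimura two-parameter model, d = −½ ln(1 − 2P − Q) − ¼ ln(1 − 2Q).
1 − 2P − Q = 0.1907, giving −½ ln(0.1907) = 0.828527.
1 − 2Q = 0.6414, giving −¼ ln(0.6414) = 0.111025.
d = 0.828527 + 0.111025 = 0.939552.

0.940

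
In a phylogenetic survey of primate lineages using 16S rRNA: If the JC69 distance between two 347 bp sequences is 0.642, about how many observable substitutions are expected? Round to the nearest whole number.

Invert JC69: p = (3/4)(1 − e^(−4d/3)) = 0.75 × (1 − e^(-0.856)) = 0.75 × (1 − 0.424858) = 0.431357.
Expected differing sites = pL ≈ 0.431357 × 347 = 149.680879 ≈ 150.

150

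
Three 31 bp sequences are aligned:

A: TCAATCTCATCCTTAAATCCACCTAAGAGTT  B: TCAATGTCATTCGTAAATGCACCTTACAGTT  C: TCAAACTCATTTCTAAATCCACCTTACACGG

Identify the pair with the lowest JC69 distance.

A–B: 6/31 differ, p = 0.194, d = 0.224.
A–C: 9/31 differ, p = 0.290, d = 0.367.
B–C: 8/31 differ, p = 0.258, d = 0.316.
The smallest distance is between A and B.

A and B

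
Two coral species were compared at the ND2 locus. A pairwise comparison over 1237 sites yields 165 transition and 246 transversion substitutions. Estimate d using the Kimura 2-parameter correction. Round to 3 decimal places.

0.440

P = 165/1237 ≈ 0.133387 and Q = 246/1237 ≈ 0.198868.
Under the Kimura two-parameter model, d = −½ ln(1 − 2P − Q) − ¼ ln(1 − 2Q).
1 − 2P − Q = 0.534358, giving −½ ln(0.534358) = 0.313345.
1 − 2Q = 0.602264, giving −¼ ln(0.602264) = 0.126765.
d = 0.313345 + 0.126765 = 0.440110.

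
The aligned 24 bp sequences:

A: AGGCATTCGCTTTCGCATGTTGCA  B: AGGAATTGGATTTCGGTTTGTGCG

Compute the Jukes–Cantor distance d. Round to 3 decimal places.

The sequences differ at 8 of 24 sites (4, 8, 10, 16, 17, 19, 20, 24), so p = 8/24 ≈ 0.333333.
d = −(3/4) ln(1 − 4p/3) = −0.75 ln(1 − 0.444444) = −0.75 ln(0.555556)
  = −0.75 × (-0.587786) = 0.440840 substitutions/site.

0.441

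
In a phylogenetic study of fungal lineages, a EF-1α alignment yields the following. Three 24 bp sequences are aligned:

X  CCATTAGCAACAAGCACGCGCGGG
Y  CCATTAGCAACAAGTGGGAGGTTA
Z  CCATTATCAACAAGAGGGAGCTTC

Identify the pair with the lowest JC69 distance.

X–Y: 8/24 differ, p = 0.333, d = 0.441.
X–Z: 8/24 differ, p = 0.333, d = 0.441.
Y–Z: 4/24 differ, p = 0.167, d = 0.188.
The smallest distance is between Y and Z.

Y and Z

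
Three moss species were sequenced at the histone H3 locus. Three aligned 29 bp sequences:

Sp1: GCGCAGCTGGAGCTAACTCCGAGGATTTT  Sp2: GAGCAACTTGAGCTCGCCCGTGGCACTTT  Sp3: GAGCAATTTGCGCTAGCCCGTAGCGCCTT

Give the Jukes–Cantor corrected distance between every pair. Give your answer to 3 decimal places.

Sp1–Sp2: 11/29 sites differ → p ≈ 0.37931, d = −0.75 ln(1 − 0.505747) = 0.528531 ≈ 0.529.
Sp1–Sp3: 13/29 sites differ → p ≈ 0.448276, d = −0.75 ln(1 − 0.597701) = 0.682920 ≈ 0.683.
Sp2–Sp3: 6/29 sites differ → p ≈ 0.206897, d = −0.75 ln(1 − 0.275863) = 0.242081 ≈ 0.242.

d(Sp1,Sp2) = 0.529, d(Sp1,Sp3) = 0.683, d(Sp2,Sp3) = 0.242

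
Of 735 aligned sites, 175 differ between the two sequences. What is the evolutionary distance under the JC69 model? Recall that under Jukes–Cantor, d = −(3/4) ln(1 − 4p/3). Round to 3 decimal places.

p = 175/735 ≈ 0.238095.
d = −(3/4) ln(1 − 4p/3) = −0.75 ln(1 − 0.31746) = −0.75 ln(0.68254)
  = −0.75 × (-0.381934) = 0.286451 substitutions/site.

0.286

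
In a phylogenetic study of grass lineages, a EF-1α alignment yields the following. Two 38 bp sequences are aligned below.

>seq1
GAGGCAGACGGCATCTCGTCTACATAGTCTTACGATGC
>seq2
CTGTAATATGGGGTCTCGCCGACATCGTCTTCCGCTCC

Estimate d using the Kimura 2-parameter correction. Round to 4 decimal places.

Of 38 sites, 3 differences are transitions and 11 are transversions, so P = 3/38 ≈ 0.078947 and Q = 11/38 ≈ 0.289474.
Under the Kimura two-parameter model, d = −½ ln(1 − 2P − Q) − ¼ ln(1 − 2Q).
1 − 2P − Q = 0.552632, giving −½ ln(0.552632) = 0.296531.
1 − 2Q = 0.421052, giving −¼ ln(0.421052) = 0.216250.
d = 0.296531 + 0.216250 = 0.512781.

0.5128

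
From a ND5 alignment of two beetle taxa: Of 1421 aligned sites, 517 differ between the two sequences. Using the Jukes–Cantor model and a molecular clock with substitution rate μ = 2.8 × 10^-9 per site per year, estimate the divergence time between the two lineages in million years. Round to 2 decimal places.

p = 517/1421 ≈ 0.363828.
d = −(3/4) ln(1 − 4p/3) = −0.75 ln(1 − 0.485104) = −0.75 ln(0.514896)
  = −0.75 × (-0.663790) = 0.497843 substitutions/site.
Under a molecular clock d = 2μt, so t = d/(2μ) = 0.497843 / (2 × 2.8 × 10^-9) = 88.90 million years.

88.90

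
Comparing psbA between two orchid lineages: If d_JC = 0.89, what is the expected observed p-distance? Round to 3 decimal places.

p = (3/4)(1 − e^(−4d/3)) = 0.75 × (1 − e^(-1.186667)) = 0.75 × (1 − 0.305237) = 0.521072.

0.521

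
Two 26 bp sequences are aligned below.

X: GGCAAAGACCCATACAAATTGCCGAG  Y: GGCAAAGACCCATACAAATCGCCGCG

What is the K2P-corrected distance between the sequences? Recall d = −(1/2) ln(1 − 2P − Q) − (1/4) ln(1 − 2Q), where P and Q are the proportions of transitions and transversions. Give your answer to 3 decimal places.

0.081

Of 26 sites, 1 differences are transitions and 1 are transversions, so P = 1/26 ≈ 0.038462 and Q = 1/26 ≈ 0.038462.
Under the Kimura two-parameter model, d = −½ ln(1 − 2P − Q) − ¼ ln(1 − 2Q).
1 − 2P − Q = 0.884614, giving −½ ln(0.884614) = 0.061302.
1 − 2Q = 0.923076, giving −¼ ln(0.923076) = 0.020011.
d = 0.061302 + 0.020011 = 0.081313.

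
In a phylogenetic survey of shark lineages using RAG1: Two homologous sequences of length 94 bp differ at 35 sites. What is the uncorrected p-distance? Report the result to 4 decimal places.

0.3723

p = 35/94 = 0.372340… ≈ 0.3723 (to 4 d.p.).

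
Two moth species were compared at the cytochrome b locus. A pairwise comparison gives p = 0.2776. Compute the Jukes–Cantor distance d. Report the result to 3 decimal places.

d = −(3/4) ln(1 − 4p/3) = −0.75 ln(1 − 0.370133) = −0.75 ln(0.629867)
  = −0.75 × (-0.462247) = 0.346685 substitutions/site.

0.347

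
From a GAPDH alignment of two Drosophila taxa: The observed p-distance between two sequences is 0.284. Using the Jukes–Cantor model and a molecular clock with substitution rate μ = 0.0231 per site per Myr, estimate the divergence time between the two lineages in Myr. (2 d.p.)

7.73

d = −(3/4) ln(1 − 4p/3) = −0.75 ln(1 − 0.378667) = −0.75 ln(0.621333)
  = −0.75 × (-0.475888) = 0.356916 substitutions/site.
Under a molecular clock d = 2μt, so t = d/(2μ) = 0.356916 / (2 × 0.0231) = 7.73 Myr.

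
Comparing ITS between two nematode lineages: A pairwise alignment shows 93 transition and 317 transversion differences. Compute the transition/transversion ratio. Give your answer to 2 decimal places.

R = 93/317 = 0.293375… ≈ 0.29 (to 2 d.p.).

0.29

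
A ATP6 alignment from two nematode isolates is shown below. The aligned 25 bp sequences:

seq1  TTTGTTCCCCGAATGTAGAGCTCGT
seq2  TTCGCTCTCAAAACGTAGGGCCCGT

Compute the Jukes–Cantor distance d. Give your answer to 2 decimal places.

0.42

The sequences differ at 8 of 25 sites (3, 5, 8, 10, 11, 14, 19, 22), so p = 8/25 = 0.32.
d = −(3/4) ln(1 − 4p/3) = −0.75 ln(1 − 0.426667) = −0.75 ln(0.573333)
  = −0.75 × (-0.556289) = 0.417217 substitutions/site.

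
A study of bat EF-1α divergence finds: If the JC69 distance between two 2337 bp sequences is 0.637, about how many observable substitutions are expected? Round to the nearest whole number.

Invert JC69: p = (3/4)(1 − e^(−4d/3)) = 0.75 × (1 − e^(-0.849333)) = 0.75 × (1 − 0.427700) = 0.429225.
Expected differing sites = pL ≈ 0.429225 × 2337 = 1003.098825 ≈ 1003.

1003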